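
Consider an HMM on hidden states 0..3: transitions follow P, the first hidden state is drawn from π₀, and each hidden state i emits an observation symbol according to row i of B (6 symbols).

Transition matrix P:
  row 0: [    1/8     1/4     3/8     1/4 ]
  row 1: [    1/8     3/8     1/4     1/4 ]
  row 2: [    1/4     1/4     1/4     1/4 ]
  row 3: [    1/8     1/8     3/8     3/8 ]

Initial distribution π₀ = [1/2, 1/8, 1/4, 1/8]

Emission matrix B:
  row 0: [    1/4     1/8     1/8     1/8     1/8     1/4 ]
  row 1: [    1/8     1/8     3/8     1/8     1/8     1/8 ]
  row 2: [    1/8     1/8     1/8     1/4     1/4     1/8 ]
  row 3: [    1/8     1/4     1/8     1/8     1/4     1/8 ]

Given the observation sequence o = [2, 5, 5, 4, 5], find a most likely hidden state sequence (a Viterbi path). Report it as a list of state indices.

path = [0, 2, 0, 2, 0]

t=0: δ = [6.250e-02, 4.688e-02, 3.125e-02, 1.562e-02]  (obs o_0=2)
t=1: δ = [1.953e-03, 2.197e-03, 2.930e-03, 1.953e-03]  ψ = [0, 1, 0, 0]  (obs o_1=5)
t=2: δ = [1.831e-04, 1.030e-04, 9.155e-05, 9.155e-05]  ψ = [2, 1, 0, 2]  (obs o_2=5)
t=3: δ = [2.861e-06, 5.722e-06, 1.717e-05, 1.144e-05]  ψ = [0, 0, 0, 0]  (obs o_3=4)
t=4: δ = [1.073e-06, 5.364e-07, 5.364e-07, 5.364e-07]  ψ = [2, 2, 2, 2]  (obs o_4=5)
backtrack: best end state = 0; path = [0, 2, 0, 2, 0]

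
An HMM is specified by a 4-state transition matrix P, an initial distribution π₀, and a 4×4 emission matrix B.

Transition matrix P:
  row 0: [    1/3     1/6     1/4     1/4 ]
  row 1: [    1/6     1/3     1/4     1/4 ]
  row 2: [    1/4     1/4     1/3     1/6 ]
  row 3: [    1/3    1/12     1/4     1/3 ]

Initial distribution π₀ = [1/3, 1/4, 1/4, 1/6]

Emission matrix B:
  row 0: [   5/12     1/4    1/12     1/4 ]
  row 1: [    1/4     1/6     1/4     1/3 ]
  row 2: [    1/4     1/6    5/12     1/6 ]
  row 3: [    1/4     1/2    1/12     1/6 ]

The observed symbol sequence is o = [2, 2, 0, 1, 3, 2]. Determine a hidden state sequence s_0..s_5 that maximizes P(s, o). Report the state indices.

path = [2, 2, 0, 3, 0, 2]

t=0: δ = [2.778e-02, 6.250e-02, 1.042e-01, 1.389e-02]  (obs o_0=2)
t=1: δ = [2.170e-03, 6.510e-03, 1.447e-02, 1.447e-03]  ψ = [2, 2, 2, 2]  (obs o_1=2)
t=2: δ = [1.507e-03, 9.042e-04, 1.206e-03, 6.028e-04]  ψ = [2, 2, 2, 2]  (obs o_2=0)
t=3: δ = [1.256e-04, 5.023e-05, 6.698e-05, 1.884e-04]  ψ = [0, 1, 2, 0]  (obs o_3=1)
t=4: δ = [1.570e-05, 6.977e-06, 7.849e-06, 1.047e-05]  ψ = [3, 0, 3, 3]  (obs o_4=3)
t=5: δ = [4.361e-07, 6.541e-07, 1.635e-06, 3.270e-07]  ψ = [0, 0, 0, 0]  (obs o_5=2)
backtrack: best end state = 2; path = [2, 2, 0, 3, 0, 2]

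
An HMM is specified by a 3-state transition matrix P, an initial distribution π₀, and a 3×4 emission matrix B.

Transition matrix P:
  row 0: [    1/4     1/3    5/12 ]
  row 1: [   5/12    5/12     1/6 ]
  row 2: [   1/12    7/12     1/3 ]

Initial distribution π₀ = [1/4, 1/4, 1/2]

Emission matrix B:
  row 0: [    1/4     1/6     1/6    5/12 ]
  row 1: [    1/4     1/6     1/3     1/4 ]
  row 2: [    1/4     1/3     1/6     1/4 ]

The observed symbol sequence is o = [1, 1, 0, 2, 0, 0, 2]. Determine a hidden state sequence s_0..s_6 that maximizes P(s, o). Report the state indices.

t=0: δ = [4.167e-02, 4.167e-02, 1.667e-01]  (obs o_0=1)
t=1: δ = [2.894e-03, 1.620e-02, 1.852e-02]  ψ = [1, 2, 2]  (obs o_1=1)
t=2: δ = [1.688e-03, 2.701e-03, 1.543e-03]  ψ = [1, 2, 2]  (obs o_2=0)
t=3: δ = [1.875e-04, 3.751e-04, 1.172e-04]  ψ = [1, 1, 0]  (obs o_3=2)
t=4: δ = [3.907e-05, 3.907e-05, 1.954e-05]  ψ = [1, 1, 0]  (obs o_4=0)
t=5: δ = [4.070e-06, 4.070e-06, 4.070e-06]  ψ = [1, 1, 0]  (obs o_5=0)
t=6: δ = [2.826e-07, 7.914e-07, 2.826e-07]  ψ = [1, 2, 0]  (obs o_6=2)
backtrack: best end state = 1; path = [2, 2, 1, 1, 0, 2, 1]

path = [2, 2, 1, 1, 0, 2, 1]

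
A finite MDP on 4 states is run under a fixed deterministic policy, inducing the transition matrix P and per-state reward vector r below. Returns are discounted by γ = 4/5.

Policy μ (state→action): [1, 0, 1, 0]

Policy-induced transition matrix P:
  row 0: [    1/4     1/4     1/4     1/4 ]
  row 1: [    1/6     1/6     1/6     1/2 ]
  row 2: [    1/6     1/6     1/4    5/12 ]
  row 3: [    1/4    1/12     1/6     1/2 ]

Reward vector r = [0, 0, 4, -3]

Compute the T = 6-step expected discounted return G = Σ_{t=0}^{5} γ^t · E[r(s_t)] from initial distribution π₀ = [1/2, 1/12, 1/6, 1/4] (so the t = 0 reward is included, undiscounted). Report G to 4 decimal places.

t=0: π = [0.5000, 0.0833, 0.1667, 0.2500], E[r] = -0.0833, γ^t·E[r] = -0.083333, running G = -0.083333
t=1: π = [0.2292, 0.1875, 0.2222, 0.3611], E[r] = -0.1944, γ^t·E[r] = -0.155556, running G = -0.238889
t=2: π = [0.2159, 0.1557, 0.2043, 0.4242], E[r] = -0.4554, γ^t·E[r] = -0.291481, running G = -0.530370
t=3: π = [0.2200, 0.1493, 0.2017, 0.4290], E[r] = -0.4803, γ^t·E[r] = -0.245926, running G = -0.776296
t=4: π = [0.2208, 0.1492, 0.2018, 0.4282], E[r] = -0.4774, γ^t·E[r] = -0.195523, running G = -0.971819
t=5: π = [0.2207, 0.1494, 0.2019, 0.4280], E[r] = -0.4765, γ^t·E[r] = -0.156128, running G = -1.127947

G = -1.1279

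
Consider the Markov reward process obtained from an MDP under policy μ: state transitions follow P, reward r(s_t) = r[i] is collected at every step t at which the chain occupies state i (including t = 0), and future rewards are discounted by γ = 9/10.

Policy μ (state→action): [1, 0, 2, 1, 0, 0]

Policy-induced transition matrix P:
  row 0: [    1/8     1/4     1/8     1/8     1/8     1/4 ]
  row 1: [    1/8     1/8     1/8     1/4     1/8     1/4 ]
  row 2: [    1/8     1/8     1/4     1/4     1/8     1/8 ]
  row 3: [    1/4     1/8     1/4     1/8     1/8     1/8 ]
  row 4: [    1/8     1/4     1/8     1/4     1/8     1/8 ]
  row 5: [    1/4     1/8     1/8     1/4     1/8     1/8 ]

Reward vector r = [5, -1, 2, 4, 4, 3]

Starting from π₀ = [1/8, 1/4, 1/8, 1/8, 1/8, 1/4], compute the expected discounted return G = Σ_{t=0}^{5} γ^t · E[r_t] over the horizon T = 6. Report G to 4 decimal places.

t=0: π = [0.1250, 0.2500, 0.1250, 0.1250, 0.1250, 0.2500], E[r] = 2.3750, γ^t·E[r] = 2.375000, running G = 2.375000
t=1: π = [0.1719, 0.1563, 0.1563, 0.2188, 0.1250, 0.1719], E[r] = 2.9063, γ^t·E[r] = 2.615625, running G = 4.990625
t=2: π = [0.1738, 0.1621, 0.1719, 0.2012, 0.1250, 0.1660], E[r] = 2.8535, γ^t·E[r] = 2.311348, running G = 7.301973
t=3: π = [0.1709, 0.1624, 0.1716, 0.2031, 0.1250, 0.1670], E[r] = 2.8489, γ^t·E[r] = 2.076831, running G = 9.378804
t=4: π = [0.1713, 0.1620, 0.1718, 0.2032, 0.1250, 0.1667], E[r] = 2.8510, γ^t·E[r] = 1.870530, running G = 11.249334
t=5: π = [0.1712, 0.1620, 0.1719, 0.2032, 0.1250, 0.1667], E[r] = 2.8506, γ^t·E[r] = 1.683276, running G = 12.932610

G = 12.9326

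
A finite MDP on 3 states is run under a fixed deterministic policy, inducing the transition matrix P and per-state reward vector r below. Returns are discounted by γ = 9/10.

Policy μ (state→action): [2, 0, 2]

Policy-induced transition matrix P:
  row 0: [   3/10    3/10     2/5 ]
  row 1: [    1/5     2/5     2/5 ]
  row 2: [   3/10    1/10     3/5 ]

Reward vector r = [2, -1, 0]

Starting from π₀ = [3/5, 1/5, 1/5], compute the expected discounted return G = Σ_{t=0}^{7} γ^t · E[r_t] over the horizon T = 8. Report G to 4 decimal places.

G = 2.4863

t=0: π = [0.6000, 0.2000, 0.2000], E[r] = 1.0000, γ^t·E[r] = 1.000000, running G = 1.000000
t=1: π = [0.2800, 0.2800, 0.4400], E[r] = 0.2800, γ^t·E[r] = 0.252000, running G = 1.252000
t=2: π = [0.2720, 0.2400, 0.4880], E[r] = 0.3040, γ^t·E[r] = 0.246240, running G = 1.498240
t=3: π = [0.2760, 0.2264, 0.4976], E[r] = 0.3256, γ^t·E[r] = 0.237362, running G = 1.735602
t=4: π = [0.2774, 0.2231, 0.4995], E[r] = 0.3316, γ^t·E[r] = 0.217563, running G = 1.953165
t=5: π = [0.2777, 0.2224, 0.4999], E[r] = 0.3330, γ^t·E[r] = 0.196614, running G = 2.149779
t=6: π = [0.2778, 0.2223, 0.5000], E[r] = 0.3333, γ^t·E[r] = 0.177107, running G = 2.326887
t=7: π = [0.2778, 0.2222, 0.5000], E[r] = 0.3333, γ^t·E[r] = 0.159425, running G = 2.486312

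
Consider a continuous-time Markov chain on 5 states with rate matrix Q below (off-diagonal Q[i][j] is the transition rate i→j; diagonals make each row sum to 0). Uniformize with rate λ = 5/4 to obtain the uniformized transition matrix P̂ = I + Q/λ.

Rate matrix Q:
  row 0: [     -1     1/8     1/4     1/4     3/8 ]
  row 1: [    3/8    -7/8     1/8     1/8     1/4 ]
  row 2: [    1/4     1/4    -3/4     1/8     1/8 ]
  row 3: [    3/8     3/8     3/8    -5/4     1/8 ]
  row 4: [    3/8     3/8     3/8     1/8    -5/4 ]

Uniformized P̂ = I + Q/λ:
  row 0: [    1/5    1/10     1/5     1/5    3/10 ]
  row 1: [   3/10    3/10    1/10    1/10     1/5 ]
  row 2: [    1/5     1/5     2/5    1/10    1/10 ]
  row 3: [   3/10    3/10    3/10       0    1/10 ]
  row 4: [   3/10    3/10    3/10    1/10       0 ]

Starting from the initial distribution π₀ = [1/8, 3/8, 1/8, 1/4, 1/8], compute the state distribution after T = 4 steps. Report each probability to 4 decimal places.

t=0: π = [0.1250, 0.3750, 0.1250, 0.2500, 0.1250]
t=1: π = [0.2750, 0.2625, 0.2250, 0.0875, 0.1500]
t=2: π = [0.2500, 0.2225, 0.2425, 0.1188, 0.1663]
t=3: π = [0.2508, 0.2258, 0.2548, 0.1131, 0.1556]
t=4: π = [0.2495, 0.2244, 0.2553, 0.1138, 0.1572]

π = [0.2495, 0.2244, 0.2553, 0.1138, 0.1572]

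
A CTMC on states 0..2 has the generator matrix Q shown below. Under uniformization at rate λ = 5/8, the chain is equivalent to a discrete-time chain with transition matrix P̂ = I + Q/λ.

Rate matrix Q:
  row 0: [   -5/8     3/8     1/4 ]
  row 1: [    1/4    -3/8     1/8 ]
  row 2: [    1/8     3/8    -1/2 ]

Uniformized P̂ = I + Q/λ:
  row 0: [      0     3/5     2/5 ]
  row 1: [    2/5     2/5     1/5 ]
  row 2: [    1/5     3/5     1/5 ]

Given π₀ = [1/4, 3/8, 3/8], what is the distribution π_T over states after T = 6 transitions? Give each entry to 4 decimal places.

π = [0.2500, 0.5000, 0.2500]

t=0: π = [0.2500, 0.3750, 0.3750]
t=1: π = [0.2250, 0.5250, 0.2500]
t=2: π = [0.2600, 0.4950, 0.2450]
t=3: π = [0.2470, 0.5010, 0.2520]
t=4: π = [0.2508, 0.4998, 0.2494]
t=5: π = [0.2498, 0.5000, 0.2502]
t=6: π = [0.2500, 0.5000, 0.2500]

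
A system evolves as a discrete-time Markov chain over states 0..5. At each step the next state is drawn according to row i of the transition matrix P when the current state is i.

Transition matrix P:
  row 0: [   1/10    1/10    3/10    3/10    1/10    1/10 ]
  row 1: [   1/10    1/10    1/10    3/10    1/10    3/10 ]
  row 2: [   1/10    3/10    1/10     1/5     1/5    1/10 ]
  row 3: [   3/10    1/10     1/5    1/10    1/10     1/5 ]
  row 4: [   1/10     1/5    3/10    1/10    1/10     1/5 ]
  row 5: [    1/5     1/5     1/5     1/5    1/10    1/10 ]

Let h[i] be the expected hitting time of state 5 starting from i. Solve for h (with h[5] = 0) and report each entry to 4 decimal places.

First-step conditioning: h[5] = 0; for i ≠ 5, h[i] = 1 + Σ_k P[i][k]·h[k].
  h[0] = 1 + 1/10·h[0] + 1/10·h[1] + 3/10·h[2] + 3/10·h[3] + 1/10·h[4]
  h[1] = 1 + 1/10·h[0] + 1/10·h[1] + 1/10·h[2] + 3/10·h[3] + 1/10·h[4]
  h[2] = 1 + 1/10·h[0] + 3/10·h[1] + 1/10·h[2] + 1/5·h[3] + 1/5·h[4]
  h[3] = 1 + 3/10·h[0] + 1/10·h[1] + 1/5·h[2] + 1/10·h[3] + 1/10·h[4]
  h[4] = 1 + 1/10·h[0] + 1/5·h[1] + 3/10·h[2] + 1/10·h[3] + 1/10·h[4]
Solving the 5×5 linear system over states ≠ 5 gives exactly h = [2640/433, 2130/433, 2550/433, 4855/866, 4735/866, 0] (h[5] = 0 is the target).

h = [6.0970, 4.9192, 5.8891, 5.6062, 5.4677, 0.0000]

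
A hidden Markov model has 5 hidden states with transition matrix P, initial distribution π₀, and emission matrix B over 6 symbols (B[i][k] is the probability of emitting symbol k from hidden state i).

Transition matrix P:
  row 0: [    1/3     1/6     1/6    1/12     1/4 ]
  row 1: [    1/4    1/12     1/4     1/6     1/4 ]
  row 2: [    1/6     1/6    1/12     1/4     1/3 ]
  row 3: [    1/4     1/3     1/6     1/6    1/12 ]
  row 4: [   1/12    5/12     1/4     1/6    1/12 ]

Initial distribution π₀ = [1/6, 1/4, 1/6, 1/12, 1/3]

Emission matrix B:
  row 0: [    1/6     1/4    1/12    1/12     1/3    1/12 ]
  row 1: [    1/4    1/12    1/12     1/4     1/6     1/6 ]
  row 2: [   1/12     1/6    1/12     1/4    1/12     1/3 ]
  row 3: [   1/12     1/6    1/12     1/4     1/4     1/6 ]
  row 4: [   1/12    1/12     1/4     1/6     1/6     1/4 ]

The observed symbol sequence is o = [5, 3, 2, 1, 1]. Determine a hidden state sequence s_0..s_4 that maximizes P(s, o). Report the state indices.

t=0: δ = [1.389e-02, 4.167e-02, 5.556e-02, 1.389e-02, 8.333e-02]  (obs o_0=5)
t=1: δ = [8.681e-04, 8.681e-03, 5.208e-03, 3.472e-03, 3.086e-03]  ψ = [1, 4, 4, 2, 2]  (obs o_1=3)
t=2: δ = [1.808e-04, 1.072e-04, 1.808e-04, 1.206e-04, 5.425e-04]  ψ = [1, 4, 1, 1, 1]  (obs o_2=2)
t=3: δ = [1.507e-05, 1.884e-05, 2.261e-05, 1.507e-05, 5.023e-06]  ψ = [0, 4, 4, 4, 2]  (obs o_3=1)
t=4: δ = [1.256e-06, 4.186e-07, 7.849e-07, 9.419e-07, 6.279e-07]  ψ = [0, 3, 1, 2, 2]  (obs o_4=1)
backtrack: best end state = 0; path = [4, 1, 0, 0, 0]

path = [4, 1, 0, 0, 0]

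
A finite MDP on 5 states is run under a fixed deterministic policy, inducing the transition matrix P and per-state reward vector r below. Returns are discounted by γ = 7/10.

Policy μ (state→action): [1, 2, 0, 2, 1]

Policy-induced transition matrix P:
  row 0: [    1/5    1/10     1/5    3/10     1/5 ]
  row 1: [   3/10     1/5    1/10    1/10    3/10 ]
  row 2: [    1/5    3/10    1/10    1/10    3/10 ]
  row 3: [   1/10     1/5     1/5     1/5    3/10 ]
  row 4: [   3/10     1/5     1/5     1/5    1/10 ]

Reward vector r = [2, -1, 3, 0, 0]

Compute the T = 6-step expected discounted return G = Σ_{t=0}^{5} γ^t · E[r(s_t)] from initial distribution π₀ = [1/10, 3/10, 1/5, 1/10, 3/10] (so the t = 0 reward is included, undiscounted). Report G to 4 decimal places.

t=0: π = [0.1000, 0.3000, 0.2000, 0.1000, 0.3000], E[r] = 0.5000, γ^t·E[r] = 0.500000, running G = 0.500000
t=1: π = [0.2500, 0.2100, 0.1500, 0.1600, 0.2300], E[r] = 0.7400, γ^t·E[r] = 0.518000, running G = 1.018000
t=2: π = [0.2280, 0.1900, 0.1640, 0.1890, 0.2290], E[r] = 0.7580, γ^t·E[r] = 0.371420, running G = 1.389420
t=3: π = [0.2230, 0.1936, 0.1646, 0.1874, 0.2314], E[r] = 0.7462, γ^t·E[r] = 0.255947, running G = 1.645367
t=4: π = [0.2238, 0.1942, 0.1642, 0.1865, 0.2314], E[r] = 0.7459, γ^t·E[r] = 0.179091, running G = 1.824457
t=5: π = [0.2239, 0.1940, 0.1642, 0.1865, 0.2313], E[r] = 0.7463, γ^t·E[r] = 0.125427, running G = 1.949884

G = 1.9499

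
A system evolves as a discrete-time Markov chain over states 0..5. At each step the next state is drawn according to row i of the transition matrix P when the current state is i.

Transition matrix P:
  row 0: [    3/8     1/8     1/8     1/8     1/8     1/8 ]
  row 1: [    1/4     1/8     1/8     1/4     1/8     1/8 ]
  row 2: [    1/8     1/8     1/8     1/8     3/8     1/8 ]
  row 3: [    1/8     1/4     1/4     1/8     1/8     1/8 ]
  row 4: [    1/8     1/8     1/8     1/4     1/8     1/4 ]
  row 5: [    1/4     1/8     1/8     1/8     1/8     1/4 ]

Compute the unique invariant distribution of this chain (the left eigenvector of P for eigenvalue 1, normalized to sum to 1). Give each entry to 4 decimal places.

Balance equations π_j = Σ_i π_i·P[i][j]:
  π_0 = 3/8·π_0 + 1/4·π_1 + 1/8·π_2 + 1/8·π_3 + 1/8·π_4 + 1/4·π_5
  π_1 = 1/8·π_0 + 1/8·π_1 + 1/8·π_2 + 1/4·π_3 + 1/8·π_4 + 1/8·π_5
  π_2 = 1/8·π_0 + 1/8·π_1 + 1/8·π_2 + 1/4·π_3 + 1/8·π_4 + 1/8·π_5
  π_3 = 1/8·π_0 + 1/4·π_1 + 1/8·π_2 + 1/8·π_3 + 1/4·π_4 + 1/8·π_5
  π_4 = 1/8·π_0 + 1/8·π_1 + 3/8·π_2 + 1/8·π_3 + 1/8·π_4 + 1/8·π_5
  normalize: π_0 + π_1 + π_2 + π_3 + π_4 + π_5 = 1
Solving the linear system gives exactly π = [384/1757, 73/502, 73/502, 41/251, 81/502, 583/3514].

π = [0.2186, 0.1454, 0.1454, 0.1633, 0.1614, 0.1659]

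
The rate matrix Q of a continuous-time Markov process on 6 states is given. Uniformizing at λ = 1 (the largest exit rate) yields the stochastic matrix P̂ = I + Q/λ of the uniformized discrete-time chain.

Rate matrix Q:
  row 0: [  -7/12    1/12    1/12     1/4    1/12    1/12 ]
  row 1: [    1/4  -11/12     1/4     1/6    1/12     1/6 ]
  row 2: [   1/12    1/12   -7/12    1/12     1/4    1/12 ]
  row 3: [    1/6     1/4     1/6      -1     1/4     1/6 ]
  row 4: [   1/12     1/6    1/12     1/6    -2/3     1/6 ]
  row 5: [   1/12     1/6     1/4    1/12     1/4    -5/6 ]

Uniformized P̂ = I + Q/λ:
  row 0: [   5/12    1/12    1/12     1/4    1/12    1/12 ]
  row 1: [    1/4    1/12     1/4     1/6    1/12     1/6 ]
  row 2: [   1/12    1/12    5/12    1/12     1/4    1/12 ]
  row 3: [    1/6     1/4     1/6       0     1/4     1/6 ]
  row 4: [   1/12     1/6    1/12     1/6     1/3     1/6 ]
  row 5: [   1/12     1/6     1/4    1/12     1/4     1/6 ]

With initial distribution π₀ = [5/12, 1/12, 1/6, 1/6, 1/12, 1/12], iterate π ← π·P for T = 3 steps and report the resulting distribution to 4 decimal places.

t=0: π = [0.4167, 0.0833, 0.1667, 0.1667, 0.0833, 0.0833]
t=1: π = [0.2500, 0.1250, 0.1806, 0.1528, 0.1736, 0.1181]
t=2: π = [0.2002, 0.1331, 0.1968, 0.1372, 0.2020, 0.1308]
t=3: π = [0.1837, 0.1339, 0.2043, 0.1332, 0.2113, 0.1336]

π = [0.1837, 0.1339, 0.2043, 0.1332, 0.2113, 0.1336]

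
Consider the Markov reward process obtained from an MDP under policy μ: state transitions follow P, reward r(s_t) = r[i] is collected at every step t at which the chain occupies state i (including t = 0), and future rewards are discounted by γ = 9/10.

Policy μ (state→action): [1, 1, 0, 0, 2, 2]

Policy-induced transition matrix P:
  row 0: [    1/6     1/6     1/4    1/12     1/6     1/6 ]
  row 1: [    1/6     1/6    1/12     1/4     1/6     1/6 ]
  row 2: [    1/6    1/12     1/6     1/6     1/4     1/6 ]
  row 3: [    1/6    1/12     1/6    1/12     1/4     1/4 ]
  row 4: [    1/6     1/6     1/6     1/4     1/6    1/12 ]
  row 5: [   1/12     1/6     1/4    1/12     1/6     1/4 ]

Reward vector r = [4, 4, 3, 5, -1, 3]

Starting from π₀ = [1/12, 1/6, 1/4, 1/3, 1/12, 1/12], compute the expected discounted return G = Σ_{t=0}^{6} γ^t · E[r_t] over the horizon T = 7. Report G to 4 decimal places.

G = 15.3787

t=0: π = [0.0833, 0.1667, 0.2500, 0.3333, 0.0833, 0.0833], E[r] = 3.5833, γ^t·E[r] = 3.583333, running G = 3.583333
t=1: π = [0.1597, 0.1181, 0.1667, 0.1458, 0.2153, 0.1944], E[r] = 2.7083, γ^t·E[r] = 2.437500, running G = 6.020833
t=2: π = [0.1505, 0.1406, 0.1863, 0.1528, 0.1927, 0.1771], E[r] = 2.8258, γ^t·E[r] = 2.288906, running G = 8.309740
t=3: π = [0.1519, 0.1384, 0.1822, 0.1544, 0.1949, 0.1781], E[r] = 2.8194, γ^t·E[r] = 2.055375, running G = 10.365115
t=4: π = [0.1518, 0.1386, 0.1826, 0.1541, 0.1947, 0.1781], E[r] = 2.8197, γ^t·E[r] = 1.850006, running G = 12.215121
t=5: π = [0.1518, 0.1386, 0.1826, 0.1541, 0.1947, 0.1781], E[r] = 2.8197, γ^t·E[r] = 1.665030, running G = 13.880151
t=6: π = [0.1518, 0.1386, 0.1826, 0.1541, 0.1947, 0.1781], E[r] = 2.8197, γ^t·E[r] = 1.498523, running G = 15.378674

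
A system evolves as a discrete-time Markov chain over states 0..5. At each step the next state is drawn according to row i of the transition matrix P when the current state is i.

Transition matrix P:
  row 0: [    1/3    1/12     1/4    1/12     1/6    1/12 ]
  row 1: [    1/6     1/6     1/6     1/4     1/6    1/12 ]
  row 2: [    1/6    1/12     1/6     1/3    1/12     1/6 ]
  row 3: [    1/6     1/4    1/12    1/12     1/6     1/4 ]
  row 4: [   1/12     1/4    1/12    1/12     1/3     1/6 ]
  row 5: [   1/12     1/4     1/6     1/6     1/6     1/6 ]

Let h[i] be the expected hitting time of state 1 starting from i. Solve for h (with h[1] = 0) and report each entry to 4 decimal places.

First-step conditioning: h[1] = 0; for i ≠ 1, h[i] = 1 + Σ_k P[i][k]·h[k].
  h[0] = 1 + 1/3·h[0] + 1/4·h[2] + 1/12·h[3] + 1/6·h[4] + 1/12·h[5]
  h[2] = 1 + 1/6·h[0] + 1/6·h[2] + 1/3·h[3] + 1/12·h[4] + 1/6·h[5]
  h[3] = 1 + 1/6·h[0] + 1/12·h[2] + 1/12·h[3] + 1/6·h[4] + 1/4·h[5]
  h[4] = 1 + 1/12·h[0] + 1/12·h[2] + 1/12·h[3] + 1/3·h[4] + 1/6·h[5]
  h[5] = 1 + 1/12·h[0] + 1/6·h[2] + 1/6·h[3] + 1/6·h[4] + 1/6·h[5]
Solving the 5×5 linear system over states ≠ 1 gives exactly h = [104916/16949, 0, 100392/16949, 84768/16949, 82788/16949, 84420/16949] (h[1] = 0 is the target).

h = [6.1901, 0.0000, 5.9232, 5.0014, 4.8845, 4.9808]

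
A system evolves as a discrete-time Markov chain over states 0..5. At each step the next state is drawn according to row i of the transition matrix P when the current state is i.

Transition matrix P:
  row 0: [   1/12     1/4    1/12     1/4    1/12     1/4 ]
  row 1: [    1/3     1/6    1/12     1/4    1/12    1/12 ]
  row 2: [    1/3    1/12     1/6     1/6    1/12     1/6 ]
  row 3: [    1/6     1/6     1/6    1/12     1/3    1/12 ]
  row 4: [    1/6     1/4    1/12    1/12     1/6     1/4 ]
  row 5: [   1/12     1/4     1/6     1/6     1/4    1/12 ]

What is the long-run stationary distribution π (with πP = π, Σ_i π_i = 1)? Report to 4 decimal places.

Balance equations π_j = Σ_i π_i·P[i][j]:
  π_0 = 1/12·π_0 + 1/3·π_1 + 1/3·π_2 + 1/6·π_3 + 1/6·π_4 + 1/12·π_5
  π_1 = 1/4·π_0 + 1/6·π_1 + 1/12·π_2 + 1/6·π_3 + 1/4·π_4 + 1/4·π_5
  π_2 = 1/12·π_0 + 1/12·π_1 + 1/6·π_2 + 1/6·π_3 + 1/12·π_4 + 1/6·π_5
  π_3 = 1/4·π_0 + 1/4·π_1 + 1/6·π_2 + 1/12·π_3 + 1/12·π_4 + 1/6·π_5
  π_4 = 1/12·π_0 + 1/12·π_1 + 1/12·π_2 + 1/3·π_3 + 1/6·π_4 + 1/4·π_5
  normalize: π_0 + π_1 + π_2 + π_3 + π_4 + π_5 = 1
Solving the linear system gives exactly π = [8726/45629, 63589/319403, 38443/319403, 54666/319403, 52819/319403, 6972/45629].

π = [0.1912, 0.1991, 0.1204, 0.1712, 0.1654, 0.1528]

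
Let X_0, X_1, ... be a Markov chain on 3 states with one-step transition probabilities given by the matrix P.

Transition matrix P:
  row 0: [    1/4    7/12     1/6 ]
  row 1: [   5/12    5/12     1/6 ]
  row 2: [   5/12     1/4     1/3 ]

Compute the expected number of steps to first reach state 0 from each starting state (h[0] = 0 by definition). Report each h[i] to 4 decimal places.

First-step conditioning: h[0] = 0; for i ≠ 0, h[i] = 1 + Σ_k P[i][k]·h[k].
  h[1] = 1 + 5/12·h[1] + 1/6·h[2]
  h[2] = 1 + 1/4·h[1] + 1/3·h[2]
Solving the 2×2 linear system over states ≠ 0 gives exactly h = [0, 12/5, 12/5] (h[0] = 0 is the target).

h = [0.0000, 2.4000, 2.4000]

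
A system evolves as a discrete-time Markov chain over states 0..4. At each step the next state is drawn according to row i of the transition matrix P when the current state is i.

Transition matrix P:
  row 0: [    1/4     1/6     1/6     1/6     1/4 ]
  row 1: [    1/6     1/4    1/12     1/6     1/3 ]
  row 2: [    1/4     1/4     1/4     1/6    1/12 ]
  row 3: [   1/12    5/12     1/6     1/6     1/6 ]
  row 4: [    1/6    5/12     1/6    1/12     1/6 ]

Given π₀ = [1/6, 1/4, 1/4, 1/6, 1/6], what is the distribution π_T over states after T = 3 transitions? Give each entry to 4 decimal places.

t=0: π = [0.1667, 0.2500, 0.2500, 0.1667, 0.1667]
t=1: π = [0.1875, 0.2917, 0.1667, 0.1528, 0.2014]
t=2: π = [0.1834, 0.2934, 0.1563, 0.1499, 0.2170]
t=3: π = [0.1825, 0.2959, 0.1552, 0.1486, 0.2178]

π = [0.1825, 0.2959, 0.1552, 0.1486, 0.2178]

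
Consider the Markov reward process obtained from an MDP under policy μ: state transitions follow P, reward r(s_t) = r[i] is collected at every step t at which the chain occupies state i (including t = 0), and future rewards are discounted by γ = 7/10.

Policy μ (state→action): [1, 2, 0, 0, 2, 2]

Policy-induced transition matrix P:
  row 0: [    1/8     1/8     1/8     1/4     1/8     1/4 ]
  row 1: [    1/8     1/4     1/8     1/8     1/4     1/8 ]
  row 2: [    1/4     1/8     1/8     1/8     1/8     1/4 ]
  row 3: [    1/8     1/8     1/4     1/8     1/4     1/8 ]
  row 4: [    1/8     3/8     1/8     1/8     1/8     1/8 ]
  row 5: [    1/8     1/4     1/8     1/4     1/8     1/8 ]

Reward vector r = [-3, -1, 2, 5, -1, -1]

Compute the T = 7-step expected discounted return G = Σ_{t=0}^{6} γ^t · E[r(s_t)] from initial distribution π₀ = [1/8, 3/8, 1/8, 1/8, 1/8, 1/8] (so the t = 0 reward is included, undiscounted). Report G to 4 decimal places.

t=0: π = [0.1250, 0.3750, 0.1250, 0.1250, 0.1250, 0.1250], E[r] = -0.1250, γ^t·E[r] = -0.125000, running G = -0.125000
t=1: π = [0.1406, 0.2188, 0.1406, 0.1563, 0.1875, 0.1563], E[r] = 0.0781, γ^t·E[r] = 0.054688, running G = -0.070313
t=2: π = [0.1426, 0.2188, 0.1445, 0.1621, 0.1719, 0.1602], E[r] = 0.1211, γ^t·E[r] = 0.059336, running G = -0.010977
t=3: π = [0.1431, 0.2153, 0.1453, 0.1628, 0.1726, 0.1609], E[r] = 0.1267, γ^t·E[r] = 0.043461, running G = 0.032485
t=4: π = [0.1432, 0.2152, 0.1454, 0.1630, 0.1723, 0.1610], E[r] = 0.1277, γ^t·E[r] = 0.030665, running G = 0.063149
t=5: π = [0.1432, 0.2151, 0.1454, 0.1630, 0.1723, 0.1611], E[r] = 0.1279, γ^t·E[r] = 0.021502, running G = 0.084651
t=6: π = [0.1432, 0.2151, 0.1454, 0.1630, 0.1723, 0.1611], E[r] = 0.1280, γ^t·E[r] = 0.015055, running G = 0.099706

G = 0.0997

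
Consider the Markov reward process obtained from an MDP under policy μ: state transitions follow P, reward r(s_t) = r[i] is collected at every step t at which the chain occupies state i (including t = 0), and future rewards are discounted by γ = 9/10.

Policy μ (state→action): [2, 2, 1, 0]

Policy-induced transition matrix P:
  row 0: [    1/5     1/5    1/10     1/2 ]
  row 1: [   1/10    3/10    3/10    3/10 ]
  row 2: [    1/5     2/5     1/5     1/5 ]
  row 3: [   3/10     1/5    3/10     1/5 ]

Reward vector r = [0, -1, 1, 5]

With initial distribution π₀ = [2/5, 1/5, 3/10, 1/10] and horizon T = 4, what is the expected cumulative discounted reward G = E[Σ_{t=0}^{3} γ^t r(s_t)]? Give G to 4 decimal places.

G = 4.2062

t=0: π = [0.4000, 0.2000, 0.3000, 0.1000], E[r] = 0.6000, γ^t·E[r] = 0.600000, running G = 0.600000
t=1: π = [0.1900, 0.2800, 0.1900, 0.3400], E[r] = 1.6100, γ^t·E[r] = 1.449000, running G = 2.049000
t=2: π = [0.2060, 0.2660, 0.2430, 0.2850], E[r] = 1.4020, γ^t·E[r] = 1.135620, running G = 3.184620
t=3: π = [0.2019, 0.2752, 0.2345, 0.2884], E[r] = 1.4013, γ^t·E[r] = 1.021548, running G = 4.206168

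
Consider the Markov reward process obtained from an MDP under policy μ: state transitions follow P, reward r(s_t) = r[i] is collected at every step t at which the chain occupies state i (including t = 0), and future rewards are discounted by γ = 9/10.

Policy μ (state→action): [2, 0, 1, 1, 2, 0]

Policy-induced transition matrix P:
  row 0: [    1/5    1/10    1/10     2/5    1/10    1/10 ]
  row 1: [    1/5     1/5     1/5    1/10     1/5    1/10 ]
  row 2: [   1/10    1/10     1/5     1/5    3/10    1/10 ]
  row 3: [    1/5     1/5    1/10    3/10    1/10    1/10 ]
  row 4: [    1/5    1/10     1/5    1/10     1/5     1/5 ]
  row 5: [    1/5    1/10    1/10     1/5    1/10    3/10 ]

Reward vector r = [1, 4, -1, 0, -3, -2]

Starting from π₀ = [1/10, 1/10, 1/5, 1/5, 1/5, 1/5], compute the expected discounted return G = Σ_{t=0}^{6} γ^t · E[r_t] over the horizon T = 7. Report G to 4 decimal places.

G = -1.5603

t=0: π = [0.1000, 0.1000, 0.2000, 0.2000, 0.2000, 0.2000], E[r] = -0.7000, γ^t·E[r] = -0.700000, running G = -0.700000
t=1: π = [0.1800, 0.1300, 0.1500, 0.2100, 0.1700, 0.1600], E[r] = -0.2800, γ^t·E[r] = -0.252000, running G = -0.952000
t=2: π = [0.1850, 0.1340, 0.1450, 0.2270, 0.1600, 0.1490], E[r] = -0.2020, γ^t·E[r] = -0.163620, running G = -1.115620
t=3: π = [0.1855, 0.1361, 0.1439, 0.2303, 0.1584, 0.1458], E[r] = -0.1808, γ^t·E[r] = -0.131803, running G = -1.247423
t=4: π = [0.1856, 0.1366, 0.1438, 0.2307, 0.1582, 0.1450], E[r] = -0.1764, γ^t·E[r] = -0.115710, running G = -1.363133
t=5: π = [0.1856, 0.1367, 0.1439, 0.2307, 0.1583, 0.1448], E[r] = -0.1757, γ^t·E[r] = -0.103772, running G = -1.466905
t=6: π = [0.1856, 0.1367, 0.1439, 0.2307, 0.1583, 0.1448], E[r] = -0.1757, γ^t·E[r] = -0.093373, running G = -1.560278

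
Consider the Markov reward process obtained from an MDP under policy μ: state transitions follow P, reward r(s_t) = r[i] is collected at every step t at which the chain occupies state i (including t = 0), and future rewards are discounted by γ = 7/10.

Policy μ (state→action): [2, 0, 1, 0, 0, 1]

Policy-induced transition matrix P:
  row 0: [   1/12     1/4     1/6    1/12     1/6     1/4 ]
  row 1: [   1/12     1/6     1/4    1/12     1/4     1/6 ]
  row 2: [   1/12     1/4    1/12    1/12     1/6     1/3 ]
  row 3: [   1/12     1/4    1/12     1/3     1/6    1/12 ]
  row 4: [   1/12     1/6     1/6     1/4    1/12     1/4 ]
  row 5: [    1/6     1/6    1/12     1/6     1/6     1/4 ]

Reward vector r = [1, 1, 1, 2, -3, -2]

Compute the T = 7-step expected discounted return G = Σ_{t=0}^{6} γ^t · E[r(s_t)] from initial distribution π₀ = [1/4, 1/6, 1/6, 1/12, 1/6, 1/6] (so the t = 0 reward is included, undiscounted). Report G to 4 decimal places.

G = -0.4634

t=0: π = [0.2500, 0.1667, 0.1667, 0.0833, 0.1667, 0.1667], E[r] = -0.0833, γ^t·E[r] = -0.083333, running G = -0.083333
t=1: π = [0.0972, 0.2083, 0.1458, 0.1458, 0.1667, 0.2361], E[r] = -0.2292, γ^t·E[r] = -0.160417, running G = -0.243750
t=2: π = [0.1030, 0.1991, 0.1400, 0.1672, 0.1701, 0.2205], E[r] = -0.1748, γ^t·E[r] = -0.085637, running G = -0.329387
t=3: π = [0.1017, 0.2009, 0.1393, 0.1719, 0.1691, 0.2172], E[r] = -0.1561, γ^t·E[r] = -0.053528, running G = -0.382914
t=4: π = [0.1014, 0.2011, 0.1394, 0.1726, 0.1693, 0.2162], E[r] = -0.1533, γ^t·E[r] = -0.036818, running G = -0.419732
t=5: π = [0.1014, 0.2011, 0.1394, 0.1727, 0.1693, 0.2161], E[r] = -0.1528, γ^t·E[r] = -0.025685, running G = -0.445417
t=6: π = [0.1013, 0.2011, 0.1394, 0.1727, 0.1693, 0.2161], E[r] = -0.1527, γ^t·E[r] = -0.017970, running G = -0.463387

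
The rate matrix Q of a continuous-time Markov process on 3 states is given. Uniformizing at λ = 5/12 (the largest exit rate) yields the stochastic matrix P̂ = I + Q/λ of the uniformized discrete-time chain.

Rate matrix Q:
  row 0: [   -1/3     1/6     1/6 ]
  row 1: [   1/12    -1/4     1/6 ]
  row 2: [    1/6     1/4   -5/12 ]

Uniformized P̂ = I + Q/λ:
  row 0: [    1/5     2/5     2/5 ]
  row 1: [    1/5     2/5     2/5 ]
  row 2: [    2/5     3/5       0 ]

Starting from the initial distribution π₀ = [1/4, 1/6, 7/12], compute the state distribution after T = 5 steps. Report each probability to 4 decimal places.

π = [0.2587, 0.4587, 0.2827]

t=0: π = [0.2500, 0.1667, 0.5833]
t=1: π = [0.3167, 0.5167, 0.1667]
t=2: π = [0.2333, 0.4333, 0.3333]
t=3: π = [0.2667, 0.4667, 0.2667]
t=4: π = [0.2533, 0.4533, 0.2933]
t=5: π = [0.2587, 0.4587, 0.2827]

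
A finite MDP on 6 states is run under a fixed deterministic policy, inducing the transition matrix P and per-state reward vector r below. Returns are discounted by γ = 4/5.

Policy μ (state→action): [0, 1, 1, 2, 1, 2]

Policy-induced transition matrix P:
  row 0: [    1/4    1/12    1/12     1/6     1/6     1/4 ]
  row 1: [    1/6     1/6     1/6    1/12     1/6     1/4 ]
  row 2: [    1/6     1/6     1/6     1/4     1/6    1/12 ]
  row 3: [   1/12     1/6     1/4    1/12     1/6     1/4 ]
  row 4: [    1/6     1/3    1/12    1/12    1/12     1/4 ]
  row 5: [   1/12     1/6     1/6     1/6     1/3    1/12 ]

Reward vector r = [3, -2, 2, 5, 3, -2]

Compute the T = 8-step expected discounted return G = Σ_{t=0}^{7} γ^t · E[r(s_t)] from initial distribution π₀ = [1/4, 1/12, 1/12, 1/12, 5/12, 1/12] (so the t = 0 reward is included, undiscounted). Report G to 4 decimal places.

G = 5.9461

t=0: π = [0.2500, 0.0833, 0.0833, 0.0833, 0.4167, 0.0833], E[r] = 2.2500, γ^t·E[r] = 2.250000, running G = 2.250000
t=1: π = [0.1736, 0.2153, 0.1181, 0.1250, 0.1458, 0.2222], E[r] = 0.9444, γ^t·E[r] = 0.755556, running G = 3.005556
t=2: π = [0.1522, 0.1765, 0.1505, 0.1360, 0.1916, 0.1933], E[r] = 1.2726, γ^t·E[r] = 0.814444, running G = 3.820000
t=3: π = [0.1519, 0.1859, 0.1494, 0.1372, 0.1829, 0.1927], E[r] = 1.2320, γ^t·E[r] = 0.630765, running G = 4.450765
t=4: π = [0.1518, 0.1845, 0.1502, 0.1369, 0.1835, 0.1930], E[r] = 1.2363, γ^t·E[r] = 0.506377, running G = 4.957142
t=5: π = [0.1518, 0.1846, 0.1501, 0.1371, 0.1835, 0.1928], E[r] = 1.2370, γ^t·E[r] = 0.405354, running G = 5.362496
t=6: π = [0.1518, 0.1846, 0.1501, 0.1371, 0.1835, 0.1928], E[r] = 1.2368, γ^t·E[r] = 0.324209, running G = 5.686705
t=7: π = [0.1518, 0.1846, 0.1501, 0.1371, 0.1835, 0.1928], E[r] = 1.2368, γ^t·E[r] = 0.259385, running G = 5.946091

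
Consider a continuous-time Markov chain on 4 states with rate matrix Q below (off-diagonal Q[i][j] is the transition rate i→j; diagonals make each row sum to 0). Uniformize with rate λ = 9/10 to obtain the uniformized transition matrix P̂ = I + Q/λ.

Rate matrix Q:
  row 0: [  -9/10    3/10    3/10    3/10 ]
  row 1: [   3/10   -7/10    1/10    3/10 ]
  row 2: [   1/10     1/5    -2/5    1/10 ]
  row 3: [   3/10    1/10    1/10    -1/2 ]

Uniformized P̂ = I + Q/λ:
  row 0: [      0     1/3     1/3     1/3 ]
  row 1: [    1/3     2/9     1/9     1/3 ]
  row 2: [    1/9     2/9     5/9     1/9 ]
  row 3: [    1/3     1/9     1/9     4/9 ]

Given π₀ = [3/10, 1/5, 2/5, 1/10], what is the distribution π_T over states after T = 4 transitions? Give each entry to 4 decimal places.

t=0: π = [0.3000, 0.2000, 0.4000, 0.1000]
t=1: π = [0.1444, 0.2444, 0.3556, 0.2556]
t=2: π = [0.2062, 0.2099, 0.3012, 0.2827]
t=3: π = [0.1977, 0.2137, 0.2908, 0.2978]
t=4: π = [0.2028, 0.2111, 0.2843, 0.3018]

π = [0.2028, 0.2111, 0.2843, 0.3018]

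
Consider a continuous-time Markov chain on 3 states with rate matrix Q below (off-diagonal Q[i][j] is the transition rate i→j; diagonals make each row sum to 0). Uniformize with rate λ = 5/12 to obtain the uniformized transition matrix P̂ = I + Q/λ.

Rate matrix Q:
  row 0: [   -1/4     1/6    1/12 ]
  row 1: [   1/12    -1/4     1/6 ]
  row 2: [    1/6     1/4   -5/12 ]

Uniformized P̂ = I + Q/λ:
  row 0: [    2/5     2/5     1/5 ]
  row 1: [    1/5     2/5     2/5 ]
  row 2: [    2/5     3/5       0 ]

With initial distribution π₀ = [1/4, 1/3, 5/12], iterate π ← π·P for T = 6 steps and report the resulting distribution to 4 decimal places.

t=0: π = [0.2500, 0.3333, 0.4167]
t=1: π = [0.3333, 0.4833, 0.1833]
t=2: π = [0.3033, 0.4367, 0.2600]
t=3: π = [0.3127, 0.4520, 0.2353]
t=4: π = [0.3096, 0.4471, 0.2433]
t=5: π = [0.3106, 0.4487, 0.2407]
t=6: π = [0.3103, 0.4481, 0.2416]

π = [0.3103, 0.4481, 0.2416]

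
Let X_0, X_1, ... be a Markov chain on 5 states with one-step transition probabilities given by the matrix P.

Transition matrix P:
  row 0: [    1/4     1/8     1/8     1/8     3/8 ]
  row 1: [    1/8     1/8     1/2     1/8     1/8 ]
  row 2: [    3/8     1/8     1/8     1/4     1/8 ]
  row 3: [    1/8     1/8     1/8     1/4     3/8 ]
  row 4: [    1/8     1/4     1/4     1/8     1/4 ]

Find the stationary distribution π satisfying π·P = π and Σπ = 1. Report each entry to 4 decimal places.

Balance equations π_j = Σ_i π_i·P[i][j]:
  π_0 = 1/4·π_0 + 1/8·π_1 + 3/8·π_2 + 1/8·π_3 + 1/8·π_4
  π_1 = 1/8·π_0 + 1/8·π_1 + 1/8·π_2 + 1/8·π_3 + 1/4·π_4
  π_2 = 1/8·π_0 + 1/2·π_1 + 1/8·π_2 + 1/8·π_3 + 1/4·π_4
  π_3 = 1/8·π_0 + 1/8·π_1 + 1/4·π_2 + 1/4·π_3 + 1/8·π_4
  normalize: π_0 + π_1 + π_2 + π_3 + π_4 = 1
Solving the linear system gives exactly π = [439/2149, 48/307, 66/307, 373/2149, 77/307].

π = [0.2043, 0.1564, 0.2150, 0.1736, 0.2508]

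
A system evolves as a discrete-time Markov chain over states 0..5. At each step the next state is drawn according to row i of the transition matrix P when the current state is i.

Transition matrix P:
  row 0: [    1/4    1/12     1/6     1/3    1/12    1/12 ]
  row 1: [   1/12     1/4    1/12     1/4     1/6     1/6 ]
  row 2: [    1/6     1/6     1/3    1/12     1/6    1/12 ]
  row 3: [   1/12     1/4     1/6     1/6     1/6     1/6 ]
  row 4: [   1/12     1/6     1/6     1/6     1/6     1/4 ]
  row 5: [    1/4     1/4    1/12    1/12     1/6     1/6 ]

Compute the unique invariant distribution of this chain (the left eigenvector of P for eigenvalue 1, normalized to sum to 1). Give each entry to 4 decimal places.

Balance equations π_j = Σ_i π_i·P[i][j]:
  π_0 = 1/4·π_0 + 1/12·π_1 + 1/6·π_2 + 1/12·π_3 + 1/12·π_4 + 1/4·π_5
  π_1 = 1/12·π_0 + 1/4·π_1 + 1/6·π_2 + 1/4·π_3 + 1/6·π_4 + 1/4·π_5
  π_2 = 1/6·π_0 + 1/12·π_1 + 1/3·π_2 + 1/6·π_3 + 1/6·π_4 + 1/12·π_5
  π_3 = 1/3·π_0 + 1/4·π_1 + 1/12·π_2 + 1/6·π_3 + 1/6·π_4 + 1/12·π_5
  π_4 = 1/12·π_0 + 1/6·π_1 + 1/6·π_2 + 1/6·π_3 + 1/6·π_4 + 1/6·π_5
  normalize: π_0 + π_1 + π_2 + π_3 + π_4 + π_5 = 1
Solving the linear system gives exactly π = [6352/43157, 34331/172628, 14221/86314, 7822/43157, 13327/86314, 26505/172628].

π = [0.1472, 0.1989, 0.1648, 0.1812, 0.1544, 0.1535]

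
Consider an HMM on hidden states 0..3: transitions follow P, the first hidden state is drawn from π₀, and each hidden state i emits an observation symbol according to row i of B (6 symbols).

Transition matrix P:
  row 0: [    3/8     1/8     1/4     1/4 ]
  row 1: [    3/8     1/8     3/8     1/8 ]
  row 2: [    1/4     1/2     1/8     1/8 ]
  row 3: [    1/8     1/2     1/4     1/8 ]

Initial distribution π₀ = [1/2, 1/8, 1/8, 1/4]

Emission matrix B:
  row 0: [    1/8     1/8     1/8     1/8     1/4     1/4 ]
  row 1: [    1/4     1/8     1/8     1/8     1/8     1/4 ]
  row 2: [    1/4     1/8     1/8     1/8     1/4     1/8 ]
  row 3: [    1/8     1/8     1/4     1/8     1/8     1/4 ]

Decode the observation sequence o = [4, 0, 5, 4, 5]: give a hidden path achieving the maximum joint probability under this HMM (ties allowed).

t=0: δ = [1.250e-01, 1.562e-02, 3.125e-02, 3.125e-02]  (obs o_0=4)
t=1: δ = [5.859e-03, 3.906e-03, 7.812e-03, 3.906e-03]  ψ = [0, 0, 0, 0]  (obs o_1=0)
t=2: δ = [5.493e-04, 9.766e-04, 1.831e-04, 3.662e-04]  ψ = [0, 2, 0, 0]  (obs o_2=5)
t=3: δ = [9.155e-05, 2.289e-05, 9.155e-05, 1.717e-05]  ψ = [1, 3, 1, 0]  (obs o_3=4)
t=4: δ = [8.583e-06, 1.144e-05, 2.861e-06, 5.722e-06]  ψ = [0, 2, 0, 0]  (obs o_4=5)
backtrack: best end state = 1; path = [0, 2, 1, 2, 1]

path = [0, 2, 1, 2, 1]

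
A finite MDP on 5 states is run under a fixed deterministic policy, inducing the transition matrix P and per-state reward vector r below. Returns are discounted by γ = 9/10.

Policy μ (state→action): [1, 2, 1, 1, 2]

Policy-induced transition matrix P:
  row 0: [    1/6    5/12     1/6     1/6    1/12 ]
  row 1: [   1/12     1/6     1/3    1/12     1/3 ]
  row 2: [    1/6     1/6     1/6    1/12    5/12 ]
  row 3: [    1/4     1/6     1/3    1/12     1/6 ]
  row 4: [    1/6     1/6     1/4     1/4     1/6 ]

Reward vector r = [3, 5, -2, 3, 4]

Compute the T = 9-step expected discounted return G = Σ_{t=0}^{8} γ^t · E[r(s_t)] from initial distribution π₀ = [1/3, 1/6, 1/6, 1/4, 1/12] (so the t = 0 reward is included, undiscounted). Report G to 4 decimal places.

t=0: π = [0.3333, 0.1667, 0.1667, 0.2500, 0.0833], E[r] = 2.5833, γ^t·E[r] = 2.583333, running G = 2.583333
t=1: π = [0.1736, 0.2500, 0.2431, 0.1250, 0.2083], E[r] = 2.4931, γ^t·E[r] = 2.243750, running G = 4.827083
t=2: π = [0.1563, 0.2101, 0.2465, 0.1325, 0.2546], E[r] = 2.4421, γ^t·E[r] = 1.978125, running G = 6.805208
t=3: π = [0.1602, 0.2057, 0.2450, 0.1388, 0.2503], E[r] = 2.4368, γ^t·E[r] = 1.776445, running G = 8.581654
t=4: π = [0.1611, 0.2067, 0.2449, 0.1384, 0.2489], E[r] = 2.4376, γ^t·E[r] = 1.599286, running G = 10.180940
t=5: π = [0.1610, 0.2069, 0.2449, 0.1382, 0.2489], E[r] = 2.4382, γ^t·E[r] = 1.439728, running G = 11.620667
t=6: π = [0.1609, 0.2069, 0.2449, 0.1382, 0.2490], E[r] = 2.4381, γ^t·E[r] = 1.295704, running G = 12.916371
t=7: π = [0.1609, 0.2069, 0.2449, 0.1382, 0.2490], E[r] = 2.4381, γ^t·E[r] = 1.166128, running G = 14.082499
t=8: π = [0.1609, 0.2069, 0.2449, 0.1382, 0.2490], E[r] = 2.4381, γ^t·E[r] = 1.049516, running G = 15.132016

G = 15.1320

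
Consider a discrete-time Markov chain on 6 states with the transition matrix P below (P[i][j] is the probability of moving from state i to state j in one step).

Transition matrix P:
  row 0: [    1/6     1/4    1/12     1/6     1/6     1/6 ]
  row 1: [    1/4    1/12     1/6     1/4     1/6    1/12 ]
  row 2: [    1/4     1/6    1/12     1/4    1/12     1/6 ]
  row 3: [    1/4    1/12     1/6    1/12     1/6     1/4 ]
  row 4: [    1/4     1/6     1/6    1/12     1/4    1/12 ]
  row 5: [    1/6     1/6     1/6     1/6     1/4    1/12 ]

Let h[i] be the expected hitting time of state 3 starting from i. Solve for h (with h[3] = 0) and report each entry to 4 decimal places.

First-step conditioning: h[3] = 0; for i ≠ 3, h[i] = 1 + Σ_k P[i][k]·h[k].
  h[0] = 1 + 1/6·h[0] + 1/4·h[1] + 1/12·h[2] + 1/6·h[4] + 1/6·h[5]
  h[1] = 1 + 1/4·h[0] + 1/12·h[1] + 1/6·h[2] + 1/6·h[4] + 1/12·h[5]
  h[2] = 1 + 1/4·h[0] + 1/6·h[1] + 1/12·h[2] + 1/12·h[4] + 1/6·h[5]
  h[4] = 1 + 1/4·h[0] + 1/6·h[1] + 1/6·h[2] + 1/4·h[4] + 1/12·h[5]
  h[5] = 1 + 1/6·h[0] + 1/6·h[1] + 1/6·h[2] + 1/4·h[4] + 1/12·h[5]
Solving the 5×5 linear system over states ≠ 3 gives exactly h = [2704/479, 7480/1437, 2476/479, 0, 8840/1437, 8164/1437] (h[3] = 0 is the target).

h = [5.6451, 5.2053, 5.1691, 0.0000, 6.1517, 5.6813]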